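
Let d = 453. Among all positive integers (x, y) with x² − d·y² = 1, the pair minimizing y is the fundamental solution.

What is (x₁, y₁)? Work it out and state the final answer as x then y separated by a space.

1653751 77700

√453 = [21; 3,1,1,10,14,10,1,1,3,42, …], period ℓ=10 (even) → k=9
i=0: a=21 ⇒ p=21, q=1
i=1: a=3 ⇒ p=64, q=3
…
i=3: a=1 ⇒ p=149, q=7
…
i=5: a=14 ⇒ p=22199, q=1043
i=6: a=10 ⇒ p=223565, q=10504
i=7: a=1 ⇒ p=245764, q=11547
i=8: a=1 ⇒ p=469329, q=22051
i=9: a=3 ⇒ p=1653751, q=77700
→ (1653751, 77700).  Check: 1653751²=2734892370001, 453·77700²=2734892370000, difference 1.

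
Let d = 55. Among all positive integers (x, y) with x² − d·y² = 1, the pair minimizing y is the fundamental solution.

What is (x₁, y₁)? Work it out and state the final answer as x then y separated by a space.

[7; 2,2,2,14] for √55; ℓ=4 ⇒ convergent index 3
a_0=7:  p_0=7·1+0=7,  q_0=7·0+1=1
…
a_2=2:  p_2=2·15+7=37,  q_2=2·2+1=5
a_3=2:  p_3=2·37+15=89,  q_3=2·5+2=12
fundamental: x₁=89, y₁=12  (since 7921 − 55·144 = 1)

89 12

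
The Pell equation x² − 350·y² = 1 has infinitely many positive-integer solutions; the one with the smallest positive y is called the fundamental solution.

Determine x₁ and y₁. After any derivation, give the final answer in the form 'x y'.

√350 = [18; 1,2,2,2,1,36, …], period ℓ=6 (even) → k=5
k=0  a_k=18  p_k/q_k = 18/1
…
k=2  a_k=2  p_k/q_k = 56/3
…
k=4  a_k=2  p_k/q_k = 318/17
k=5  a_k=1  p_k/q_k = 449/24
→ (449, 24).  Check: 449²=201601, 350·24²=201600, difference 1.

449 24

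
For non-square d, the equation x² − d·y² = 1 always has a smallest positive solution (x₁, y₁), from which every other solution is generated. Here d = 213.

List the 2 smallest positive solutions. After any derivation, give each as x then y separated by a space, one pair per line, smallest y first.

√213 = [14; 1,1,2,6,1,8,1,6,2,1,1,28, …], period ℓ=12 (even) → k=11
step 0: (14, 1)  from 14·(1,0) + (0,1)
step 1: (15, 1)  from 1·(14,1) + (1,0)
step 2: (29, 2)  from 1·(15,1) + (14,1)
step 3: (73, 5)  from 2·(29,2) + (15,1)
…
step 5: (540, 37)  from 1·(467,32) + (73,5)
…
step 7: (5327, 365)  from 1·(4787,328) + (540,37)
step 8: (36749, 2518)  from 6·(5327,365) + (4787,328)
…
step 10: (115574, 7919)  from 1·(78825,5401) + (36749,2518)
step 11: (194399, 13320)  from 1·(115574,7919) + (78825,5401)
(x₁, y₁) = (194399, 13320);  194399² − 213·13320² = 1 ✓
n=2: (194399,13320)∘(194399,13320) = (194399·194399+213·13320·13320, 194399·13320+13320·194399) = (75581942401,5178789360)

194399 13320
75581942401 5178789360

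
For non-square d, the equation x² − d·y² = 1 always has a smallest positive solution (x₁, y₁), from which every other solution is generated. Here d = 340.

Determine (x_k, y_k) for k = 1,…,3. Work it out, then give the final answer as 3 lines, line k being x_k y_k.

285769 15498
163327842721 8857695924
93348068572789129 5062509812995614

[18; 2,3,1,1,1,…,3,2,36] for √340; ℓ=14 ⇒ convergent index 13
step 0: (18, 1)  from 18·(1,0) + (0,1)
step 1: (37, 2)  from 2·(18,1) + (1,0)
step 2: (129, 7)  from 3·(37,2) + (18,1)
step 3: (166, 9)  from 1·(129,7) + (37,2)
step 4: (295, 16)  from 1·(166,9) + (129,7)
step 5: (461, 25)  from 1·(295,16) + (166,9)
…
step 7: (6509, 353)  from 8·(756,41) + (461,25)
…
step 9: (13774, 747)  from 1·(7265,394) + (6509,353)
step 10: (21039, 1141)  from 1·(13774,747) + (7265,394)
step 11: (34813, 1888)  from 1·(21039,1141) + (13774,747)
step 12: (125478, 6805)  from 3·(34813,1888) + (21039,1141)
step 13: (285769, 15498)  from 2·(125478,6805) + (34813,1888)
→ (285769, 15498).  Check: 285769²=81663921361, 340·15498²=81663921360, difference 1.
(x_2, y_2) = (285769·285769 + 340·15498·15498, 285769·15498 + 15498·285769) = (163327842721, 8857695924)
(x_3, y_3) = (285769·163327842721 + 340·15498·8857695924, 285769·8857695924 + 15498·163327842721) = (93348068572789129, 5062509812995614)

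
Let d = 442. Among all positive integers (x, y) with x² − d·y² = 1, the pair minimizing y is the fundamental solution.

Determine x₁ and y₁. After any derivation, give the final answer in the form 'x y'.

[21; 42] for √442; ℓ=1 ⇒ convergent index 1
a_0=21:  p_0=21·1+0=21,  q_0=21·0+1=1
a_1=42:  p_1=42·21+1=883,  q_1=42·1+0=42
fundamental: x₁=883, y₁=42  (since 779689 − 442·1764 = 1)

883 42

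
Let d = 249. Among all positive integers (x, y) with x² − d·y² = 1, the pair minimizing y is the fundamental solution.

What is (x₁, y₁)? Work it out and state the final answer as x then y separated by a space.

8553815 542076

[15; 1,3,1,1,5,…,3,1,30] for √249; ℓ=16 ⇒ convergent index 15
i=0: a=15 ⇒ p=15, q=1
i=1: a=1 ⇒ p=16, q=1
i=2: a=3 ⇒ p=63, q=4
i=3: a=1 ⇒ p=79, q=5
…
i=6: a=1 ⇒ p=931, q=59
i=7: a=3 ⇒ p=3582, q=227
…
i=11: a=5 ⇒ p=866765, q=54929
i=12: a=1 ⇒ p=1017351, q=64472
i=13: a=1 ⇒ p=1884116, q=119401
i=14: a=3 ⇒ p=6669699, q=422675
i=15: a=1 ⇒ p=8553815, q=542076
→ (8553815, 542076).  Check: 8553815²=73167751054225, 249·542076²=73167751054224, difference 1.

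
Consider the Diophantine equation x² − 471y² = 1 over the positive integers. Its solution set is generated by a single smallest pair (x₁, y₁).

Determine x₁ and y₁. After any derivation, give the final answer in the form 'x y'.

7838695 361188

d=471: √d = [21; 1,2,2,1,3,…,2,1,42] (ℓ=14, even), read p_13/q_13
step 0: (21, 1)  from 21·(1,0) + (0,1)
…
step 3: (152, 7)  from 2·(65,3) + (22,1)
step 4: (217, 10)  from 1·(152,7) + (65,3)
step 5: (803, 37)  from 3·(217,10) + (152,7)
step 6: (3429, 158)  from 4·(803,37) + (217,10)
step 7: (48809, 2249)  from 14·(3429,158) + (803,37)
step 8: (198665, 9154)  from 4·(48809,2249) + (3429,158)
step 9: (644804, 29711)  from 3·(198665,9154) + (48809,2249)
…
step 11: (2331742, 107441)  from 2·(843469,38865) + (644804,29711)
step 12: (5506953, 253747)  from 2·(2331742,107441) + (843469,38865)
step 13: (7838695, 361188)  from 1·(5506953,253747) + (2331742,107441)
(x₁, y₁) = (7838695, 361188);  7838695² − 471·361188² = 1 ✓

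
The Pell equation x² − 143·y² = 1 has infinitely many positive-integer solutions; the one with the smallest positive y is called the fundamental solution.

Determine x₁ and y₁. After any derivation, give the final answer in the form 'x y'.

√143 → a₀=11, period (1,22); ℓ=2 even so k=1
i=0: a=11 ⇒ p=11, q=1
i=1: a=1 ⇒ p=12, q=1
→ (12, 1).  Check: 12²=144, 143·1²=143, difference 1.

12 1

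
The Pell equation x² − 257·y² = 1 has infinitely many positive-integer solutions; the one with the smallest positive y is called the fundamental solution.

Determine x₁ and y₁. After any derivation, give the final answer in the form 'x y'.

d=257: √d = [16; 32] (ℓ=1, odd), read p_1/q_1
k=0  a_k=16  p_k/q_k = 16/1
k=1  a_k=32  p_k/q_k = 513/32
(x₁, y₁) = (513, 32);  513² − 257·32² = 1 ✓

513 32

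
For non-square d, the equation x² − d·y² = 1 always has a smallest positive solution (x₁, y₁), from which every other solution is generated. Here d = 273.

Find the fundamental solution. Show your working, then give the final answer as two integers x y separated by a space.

√273 → a₀=16, period (1,1,10,1,1,32); ℓ=6 even so k=5
a_0=16:  p_0=16·1+0=16,  q_0=16·0+1=1
…
a_2=1:  p_2=1·17+16=33,  q_2=1·1+1=2
…
a_4=1:  p_4=1·347+33=380,  q_4=1·21+2=23
a_5=1:  p_5=1·380+347=727,  q_5=1·23+21=44
fundamental: x₁=727, y₁=44  (since 528529 − 273·1936 = 1)

727 44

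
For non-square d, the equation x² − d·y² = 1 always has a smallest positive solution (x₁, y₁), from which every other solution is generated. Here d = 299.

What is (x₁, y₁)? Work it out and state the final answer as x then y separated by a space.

√299 = [17; 3,2,3,34, …], period ℓ=4 (even) → k=3
i=0: a=17 ⇒ p=17, q=1
i=1: a=3 ⇒ p=52, q=3
i=2: a=2 ⇒ p=121, q=7
i=3: a=3 ⇒ p=415, q=24
fundamental: x₁=415, y₁=24  (since 172225 − 299·576 = 1)

415 24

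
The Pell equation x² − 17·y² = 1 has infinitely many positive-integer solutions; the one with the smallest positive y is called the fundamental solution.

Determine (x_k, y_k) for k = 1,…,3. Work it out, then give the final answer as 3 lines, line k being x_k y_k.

33 8
2177 528
143649 34840

d=17: √d = [4; 8] (ℓ=1, odd), read p_1/q_1
step 0: (4, 1)  from 4·(1,0) + (0,1)
step 1: (33, 8)  from 8·(4,1) + (1,0)
(x₁, y₁) = (33, 8);  33² − 17·8² = 1 ✓
n=2: (33,8)∘(33,8) = (33·33+17·8·8, 33·8+8·33) = (2177,528)
n=3: (2177,528)∘(33,8) = (33·2177+17·8·528, 33·528+8·2177) = (143649,34840)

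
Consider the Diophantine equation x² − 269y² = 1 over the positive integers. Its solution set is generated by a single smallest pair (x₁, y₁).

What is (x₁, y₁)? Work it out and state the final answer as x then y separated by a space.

13449 820

d=269: √d = [16; 2,2,32] (ℓ=3, odd), read p_5/q_5
k=0  a_k=16  p_k/q_k = 16/1
k=1  a_k=2  p_k/q_k = 33/2
…
k=4  a_k=2  p_k/q_k = 5396/329
k=5  a_k=2  p_k/q_k = 13449/820
→ (13449, 820).  Check: 13449²=180875601, 269·820²=180875600, difference 1.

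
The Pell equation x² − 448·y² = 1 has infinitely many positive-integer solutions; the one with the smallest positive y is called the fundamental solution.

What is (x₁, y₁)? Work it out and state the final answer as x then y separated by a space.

√448 → a₀=21, period (6,42); ℓ=2 even so k=1
k=0  a_k=21  p_k/q_k = 21/1
k=1  a_k=6  p_k/q_k = 127/6
→ (127, 6).  Check: 127²=16129, 448·6²=16128, difference 1.

127 6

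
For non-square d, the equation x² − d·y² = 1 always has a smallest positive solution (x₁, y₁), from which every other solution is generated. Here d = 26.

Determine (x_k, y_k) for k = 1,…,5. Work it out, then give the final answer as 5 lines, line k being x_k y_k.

√26 → a₀=5, period (10); ℓ=1 odd so k=1
k=0  a_k=5  p_k/q_k = 5/1
k=1  a_k=10  p_k/q_k = 51/10
(x₁, y₁) = (51, 10);  51² − 26·10² = 1 ✓
(51+10√26)^2 = 5201 + 1020√26
(51+10√26)^3 = 530451 + 104030√26
(51+10√26)^4 = 54100801 + 10610040√26
(51+10√26)^5 = 5517751251 + 1082120050√26

51 10
5201 1020
530451 104030
54100801 10610040
5517751251 1082120050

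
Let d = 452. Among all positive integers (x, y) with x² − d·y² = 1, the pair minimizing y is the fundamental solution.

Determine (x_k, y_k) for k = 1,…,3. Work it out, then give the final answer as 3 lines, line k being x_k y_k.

√452 = [21; 3,1,5,3,10,3,5,1,3,42, …], period ℓ=10 (even) → k=9
a_0=21:  p_0=21·1+0=21,  q_0=21·0+1=1
…
a_3=5:  p_3=5·85+64=489,  q_3=5·4+3=23
a_4=3:  p_4=3·489+85=1552,  q_4=3·23+4=73
…
a_6=3:  p_6=3·16009+1552=49579,  q_6=3·753+73=2332
a_7=5:  p_7=5·49579+16009=263904,  q_7=5·2332+753=12413
a_8=1:  p_8=1·263904+49579=313483,  q_8=1·12413+2332=14745
a_9=3:  p_9=3·313483+263904=1204353,  q_9=3·14745+12413=56648
fundamental: x₁=1204353, y₁=56648  (since 1450466148609 − 452·3208995904 = 1)
(1204353+56648√452)^2 = 2900932297217 + 136448377488√452
(1204353+56648√452)^3 = 6987493029899166849 + 328664025545553880√452

1204353 56648
2900932297217 136448377488
6987493029899166849 328664025545553880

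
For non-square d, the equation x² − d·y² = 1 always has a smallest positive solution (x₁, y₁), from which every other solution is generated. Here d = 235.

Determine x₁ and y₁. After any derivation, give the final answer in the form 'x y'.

√235 → a₀=15, period (3,30); ℓ=2 even so k=1
a_0=15:  p_0=15·1+0=15,  q_0=15·0+1=1
a_1=3:  p_1=3·15+1=46,  q_1=3·1+0=3
→ (46, 3).  Check: 46²=2116, 235·3²=2115, difference 1.

46 3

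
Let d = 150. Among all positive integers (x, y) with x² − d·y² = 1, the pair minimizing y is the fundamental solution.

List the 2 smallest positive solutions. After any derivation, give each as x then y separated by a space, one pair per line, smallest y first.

√150 → a₀=12, period (4,24); ℓ=2 even so k=1
a_0=12:  p_0=12·1+0=12,  q_0=12·0+1=1
a_1=4:  p_1=4·12+1=49,  q_1=4·1+0=4
fundamental: x₁=49, y₁=4  (since 2401 − 150·16 = 1)
n=2: (49,4)∘(49,4) = (49·49+150·4·4, 49·4+4·49) = (4801,392)

49 4
4801 392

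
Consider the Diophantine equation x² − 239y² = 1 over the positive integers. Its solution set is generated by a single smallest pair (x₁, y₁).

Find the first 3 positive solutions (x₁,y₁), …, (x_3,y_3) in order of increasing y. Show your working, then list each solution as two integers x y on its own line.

6195120 400729
76759023628799 4965128484960
951062724926484326640 61519133559490389671

[15; 2,5,1,2,4,15,4,2,1,5,2,30] for √239; ℓ=12 ⇒ convergent index 11
a_0=15:  p_0=15·1+0=15,  q_0=15·0+1=1
…
a_2=5:  p_2=5·31+15=170,  q_2=5·2+1=11
a_3=1:  p_3=1·170+31=201,  q_3=1·11+2=13
…
a_5=4:  p_5=4·572+201=2489,  q_5=4·37+13=161
a_6=15:  p_6=15·2489+572=37907,  q_6=15·161+37=2452
a_7=4:  p_7=4·37907+2489=154117,  q_7=4·2452+161=9969
…
a_9=1:  p_9=1·346141+154117=500258,  q_9=1·22390+9969=32359
a_10=5:  p_10=5·500258+346141=2847431,  q_10=5·32359+22390=184185
a_11=2:  p_11=2·2847431+500258=6195120,  q_11=2·184185+32359=400729
fundamental: x₁=6195120, y₁=400729  (since 38379511814400 − 239·160583731441 = 1)
(6195120+400729√239)^2 = 76759023628799 + 4965128484960√239
(6195120+400729√239)^3 = 951062724926484326640 + 61519133559490389671√239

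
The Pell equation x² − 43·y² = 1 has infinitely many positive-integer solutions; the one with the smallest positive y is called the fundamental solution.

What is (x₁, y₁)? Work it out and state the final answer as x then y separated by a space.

3482 531

[6; 1,1,3,1,5,1,3,1,1,12] for √43; ℓ=10 ⇒ convergent index 9
step 0: (6, 1)  from 6·(1,0) + (0,1)
…
step 2: (13, 2)  from 1·(7,1) + (6,1)
…
step 4: (59, 9)  from 1·(46,7) + (13,2)
…
step 6: (400, 61)  from 1·(341,52) + (59,9)
…
step 8: (1941, 296)  from 1·(1541,235) + (400,61)
step 9: (3482, 531)  from 1·(1941,296) + (1541,235)
(x₁, y₁) = (3482, 531);  3482² − 43·531² = 1 ✓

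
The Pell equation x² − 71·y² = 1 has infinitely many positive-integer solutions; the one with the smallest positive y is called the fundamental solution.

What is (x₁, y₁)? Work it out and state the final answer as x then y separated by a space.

[8; 2,2,1,7,1,2,2,16] for √71; ℓ=8 ⇒ convergent index 7
step 0: (8, 1)  from 8·(1,0) + (0,1)
…
step 6: (1483, 176)  from 2·(514,61) + (455,54)
step 7: (3480, 413)  from 2·(1483,176) + (514,61)
(x₁, y₁) = (3480, 413);  3480² − 71·413² = 1 ✓

3480 413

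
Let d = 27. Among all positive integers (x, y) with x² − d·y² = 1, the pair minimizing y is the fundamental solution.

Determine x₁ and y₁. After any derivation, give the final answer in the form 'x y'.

26 5

√27 = [5; 5,10, …], period ℓ=2 (even) → k=1
a_0=5:  p_0=5·1+0=5,  q_0=5·0+1=1
a_1=5:  p_1=5·5+1=26,  q_1=5·1+0=5
(x₁, y₁) = (26, 5);  26² − 27·5² = 1 ✓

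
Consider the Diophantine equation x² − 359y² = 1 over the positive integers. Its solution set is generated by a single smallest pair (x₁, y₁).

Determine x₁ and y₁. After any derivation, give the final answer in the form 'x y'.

360 19

√359 → a₀=18, period (1,17,1,36); ℓ=4 even so k=3
a_0=18:  p_0=18·1+0=18,  q_0=18·0+1=1
…
a_2=17:  p_2=17·19+18=341,  q_2=17·1+1=18
a_3=1:  p_3=1·341+19=360,  q_3=1·18+1=19
(x₁, y₁) = (360, 19);  360² − 359·19² = 1 ✓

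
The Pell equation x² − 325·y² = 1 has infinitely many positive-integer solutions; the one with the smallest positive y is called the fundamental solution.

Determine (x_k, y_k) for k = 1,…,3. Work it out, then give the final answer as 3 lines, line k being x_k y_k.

√325 → a₀=18, period (36); ℓ=1 odd so k=1
i=0: a=18 ⇒ p=18, q=1
i=1: a=36 ⇒ p=649, q=36
(x₁, y₁) = (649, 36);  649² − 325·36² = 1 ✓
(649+36√325)^2 = 842401 + 46728√325
(649+36√325)^3 = 1093435849 + 60652908√325

649 36
842401 46728
1093435849 60652908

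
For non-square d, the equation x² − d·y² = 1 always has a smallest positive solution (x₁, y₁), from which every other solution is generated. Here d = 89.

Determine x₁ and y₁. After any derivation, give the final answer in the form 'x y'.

[9; 2,3,3,2,18] for √89; ℓ=5 ⇒ convergent index 9
k=0  a_k=9  p_k/q_k = 9/1
…
k=6  a_k=2  p_k/q_k = 18934/2007
…
k=8  a_k=3  p_k/q_k = 216991/23001
k=9  a_k=2  p_k/q_k = 500001/53000
fundamental: x₁=500001, y₁=53000  (since 250001000001 − 89·2809000000 = 1)

500001 53000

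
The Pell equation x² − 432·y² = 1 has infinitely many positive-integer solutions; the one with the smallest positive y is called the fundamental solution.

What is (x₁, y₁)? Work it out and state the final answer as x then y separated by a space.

1351 65

√432 → a₀=20, period (1,3,1,1,1,3,1,40); ℓ=8 even so k=7
i=0: a=20 ⇒ p=20, q=1
i=1: a=1 ⇒ p=21, q=1
i=2: a=3 ⇒ p=83, q=4
…
i=4: a=1 ⇒ p=187, q=9
i=5: a=1 ⇒ p=291, q=14
i=6: a=3 ⇒ p=1060, q=51
i=7: a=1 ⇒ p=1351, q=65
→ (1351, 65).  Check: 1351²=1825201, 432·65²=1825200, difference 1.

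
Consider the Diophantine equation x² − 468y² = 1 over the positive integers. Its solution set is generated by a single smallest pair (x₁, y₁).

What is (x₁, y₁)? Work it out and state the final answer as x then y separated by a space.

√468 → a₀=21, period (1,1,1,2,1,1,1,42); ℓ=8 even so k=7
a_0=21:  p_0=21·1+0=21,  q_0=21·0+1=1
a_1=1:  p_1=1·21+1=22,  q_1=1·1+0=1
…
a_4=2:  p_4=2·65+43=173,  q_4=2·3+2=8
…
a_6=1:  p_6=1·238+173=411,  q_6=1·11+8=19
a_7=1:  p_7=1·411+238=649,  q_7=1·19+11=30
→ (649, 30).  Check: 649²=421201, 468·30²=421200, difference 1.

649 30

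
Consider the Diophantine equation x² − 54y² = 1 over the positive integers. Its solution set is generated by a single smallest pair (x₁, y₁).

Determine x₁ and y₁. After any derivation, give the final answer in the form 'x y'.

485 66

√54 = [7; 2,1,6,1,2,14, …], period ℓ=6 (even) → k=5
i=0: a=7 ⇒ p=7, q=1
…
i=2: a=1 ⇒ p=22, q=3
i=3: a=6 ⇒ p=147, q=20
i=4: a=1 ⇒ p=169, q=23
i=5: a=2 ⇒ p=485, q=66
→ (485, 66).  Check: 485²=235225, 54·66²=235224, difference 1.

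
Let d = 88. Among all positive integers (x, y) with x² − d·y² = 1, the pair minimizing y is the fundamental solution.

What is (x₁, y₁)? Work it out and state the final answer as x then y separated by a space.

197 21

√88 = [9; 2,1,1,1,2,18, …], period ℓ=6 (even) → k=5
k=0  a_k=9  p_k/q_k = 9/1
k=1  a_k=2  p_k/q_k = 19/2
k=2  a_k=1  p_k/q_k = 28/3
k=3  a_k=1  p_k/q_k = 47/5
k=4  a_k=1  p_k/q_k = 75/8
k=5  a_k=2  p_k/q_k = 197/21
fundamental: x₁=197, y₁=21  (since 38809 − 88·441 = 1)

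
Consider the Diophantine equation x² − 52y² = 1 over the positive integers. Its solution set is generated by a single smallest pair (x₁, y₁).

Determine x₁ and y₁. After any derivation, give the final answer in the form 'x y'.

[7; 4,1,2,1,4,14] for √52; ℓ=6 ⇒ convergent index 5
step 0: (7, 1)  from 7·(1,0) + (0,1)
step 1: (29, 4)  from 4·(7,1) + (1,0)
step 2: (36, 5)  from 1·(29,4) + (7,1)
step 3: (101, 14)  from 2·(36,5) + (29,4)
step 4: (137, 19)  from 1·(101,14) + (36,5)
step 5: (649, 90)  from 4·(137,19) + (101,14)
→ (649, 90).  Check: 649²=421201, 52·90²=421200, difference 1.

649 90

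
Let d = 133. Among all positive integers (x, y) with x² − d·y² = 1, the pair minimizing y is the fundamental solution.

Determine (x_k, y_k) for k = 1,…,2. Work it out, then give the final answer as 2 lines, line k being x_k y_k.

2588599 224460
13401689565601 1162073863080

√133 → a₀=11, period (1,1,7,5,1,…,1,1,22); ℓ=16 even so k=15
k=0  a_k=11  p_k/q_k = 11/1
k=1  a_k=1  p_k/q_k = 12/1
k=2  a_k=1  p_k/q_k = 23/2
k=3  a_k=7  p_k/q_k = 173/15
…
k=5  a_k=1  p_k/q_k = 1061/92
k=6  a_k=1  p_k/q_k = 1949/169
k=7  a_k=1  p_k/q_k = 3010/261
k=8  a_k=2  p_k/q_k = 7969/691
k=9  a_k=1  p_k/q_k = 10979/952
k=10  a_k=1  p_k/q_k = 18948/1643
…
k=14  a_k=1  p_k/q_k = 1378591/119539
k=15  a_k=1  p_k/q_k = 2588599/224460
fundamental: x₁=2588599, y₁=224460  (since 6700844782801 − 133·50382291600 = 1)
(2588599+224460√133)^2 = 13401689565601 + 1162073863080√133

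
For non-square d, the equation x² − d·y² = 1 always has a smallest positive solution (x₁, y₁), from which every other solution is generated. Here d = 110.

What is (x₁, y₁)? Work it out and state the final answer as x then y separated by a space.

√110 = [10; 2,20, …], period ℓ=2 (even) → k=1
step 0: (10, 1)  from 10·(1,0) + (0,1)
step 1: (21, 2)  from 2·(10,1) + (1,0)
(x₁, y₁) = (21, 2);  21² − 110·2² = 1 ✓

21 2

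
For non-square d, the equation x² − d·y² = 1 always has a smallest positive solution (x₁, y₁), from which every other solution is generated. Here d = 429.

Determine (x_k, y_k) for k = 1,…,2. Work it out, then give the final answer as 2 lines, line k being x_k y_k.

1524095 73584
4645731138049 224298012960

d=429: √d = [20; 1,2,2,9,1,12,1,9,2,2,1,40] (ℓ=12, even), read p_11/q_11
k=0  a_k=20  p_k/q_k = 20/1
…
k=3  a_k=2  p_k/q_k = 145/7
…
k=9  a_k=2  p_k/q_k = 438459/21169
k=10  a_k=2  p_k/q_k = 1085636/52415
k=11  a_k=1  p_k/q_k = 1524095/73584
→ (1524095, 73584).  Check: 1524095²=2322865569025, 429·73584²=2322865569024, difference 1.
(1524095+73584√429)^2 = 4645731138049 + 224298012960√429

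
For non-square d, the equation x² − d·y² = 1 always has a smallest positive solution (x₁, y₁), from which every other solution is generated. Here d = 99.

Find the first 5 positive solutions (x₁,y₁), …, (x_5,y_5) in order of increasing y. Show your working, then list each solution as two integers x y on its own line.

10 1
199 20
3970 399
79201 7960
1580050 158801

d=99: √d = [9; 1,18] (ℓ=2, even), read p_1/q_1
step 0: (9, 1)  from 9·(1,0) + (0,1)
step 1: (10, 1)  from 1·(9,1) + (1,0)
fundamental: x₁=10, y₁=1  (since 100 − 99·1 = 1)
(10+1√99)^2 = 199 + 20√99
(10+1√99)^3 = 3970 + 399√99
(10+1√99)^4 = 79201 + 7960√99
(10+1√99)^5 = 1580050 + 158801√99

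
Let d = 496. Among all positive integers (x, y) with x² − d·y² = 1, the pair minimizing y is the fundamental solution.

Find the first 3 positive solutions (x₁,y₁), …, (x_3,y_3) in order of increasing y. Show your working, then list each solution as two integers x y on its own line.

4620799 207480
42703566796801 1917446753040
394649197502177907199 17720272078000750440

d=496: √d = [22; 3,1,2,4,1,…,1,3,44] (ℓ=16, even), read p_15/q_15
a_0=22:  p_0=22·1+0=22,  q_0=22·0+1=1
a_1=3:  p_1=3·22+1=67,  q_1=3·1+0=3
a_2=1:  p_2=1·67+22=89,  q_2=1·3+1=4
a_3=2:  p_3=2·89+67=245,  q_3=2·4+3=11
a_4=4:  p_4=4·245+89=1069,  q_4=4·11+4=48
a_5=1:  p_5=1·1069+245=1314,  q_5=1·48+11=59
a_6=1:  p_6=1·1314+1069=2383,  q_6=1·59+48=107
a_7=2:  p_7=2·2383+1314=6080,  q_7=2·107+59=273
…
a_9=2:  p_9=2·14543+6080=35166,  q_9=2·653+273=1579
a_10=1:  p_10=1·35166+14543=49709,  q_10=1·1579+653=2232
a_11=1:  p_11=1·49709+35166=84875,  q_11=1·2232+1579=3811
…
a_13=2:  p_13=2·389209+84875=863293,  q_13=2·17476+3811=38763
a_14=1:  p_14=1·863293+389209=1252502,  q_14=1·38763+17476=56239
a_15=3:  p_15=3·1252502+863293=4620799,  q_15=3·56239+38763=207480
fundamental: x₁=4620799, y₁=207480  (since 21351783398401 − 496·43047950400 = 1)
(4620799+207480√496)^2 = 42703566796801 + 1917446753040√496
(4620799+207480√496)^3 = 394649197502177907199 + 17720272078000750440√496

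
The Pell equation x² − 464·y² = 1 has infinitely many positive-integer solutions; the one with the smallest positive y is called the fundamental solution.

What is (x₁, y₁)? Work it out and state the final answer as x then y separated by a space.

9801 455

[21; 1,1,5,1,1,1,5,1,1,42] for √464; ℓ=10 ⇒ convergent index 9
k=0  a_k=21  p_k/q_k = 21/1
k=1  a_k=1  p_k/q_k = 22/1
k=2  a_k=1  p_k/q_k = 43/2
…
k=4  a_k=1  p_k/q_k = 280/13
k=5  a_k=1  p_k/q_k = 517/24
…
k=7  a_k=5  p_k/q_k = 4502/209
k=8  a_k=1  p_k/q_k = 5299/246
k=9  a_k=1  p_k/q_k = 9801/455
(x₁, y₁) = (9801, 455);  9801² − 464·455² = 1 ✓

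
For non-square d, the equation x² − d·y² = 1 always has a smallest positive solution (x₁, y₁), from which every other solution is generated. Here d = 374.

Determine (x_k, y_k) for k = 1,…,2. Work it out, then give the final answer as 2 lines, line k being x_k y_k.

3365 174
22646449 1171020

√374 = [19; 2,1,18,1,2,38, …], period ℓ=6 (even) → k=5
a_0=19:  p_0=19·1+0=19,  q_0=19·0+1=1
…
a_3=18:  p_3=18·58+39=1083,  q_3=18·3+2=56
a_4=1:  p_4=1·1083+58=1141,  q_4=1·56+3=59
a_5=2:  p_5=2·1141+1083=3365,  q_5=2·59+56=174
fundamental: x₁=3365, y₁=174  (since 11323225 − 374·30276 = 1)
n=2: (3365,174)∘(3365,174) = (3365·3365+374·174·174, 3365·174+174·3365) = (22646449,1171020)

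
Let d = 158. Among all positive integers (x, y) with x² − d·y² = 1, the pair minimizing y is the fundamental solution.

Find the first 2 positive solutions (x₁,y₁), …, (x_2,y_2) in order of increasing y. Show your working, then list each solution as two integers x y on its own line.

7743 616
119908097 9539376

[12; 1,1,3,12,3,1,1,24] for √158; ℓ=8 ⇒ convergent index 7
i=0: a=12 ⇒ p=12, q=1
…
i=2: a=1 ⇒ p=25, q=2
…
i=5: a=3 ⇒ p=3331, q=265
i=6: a=1 ⇒ p=4412, q=351
i=7: a=1 ⇒ p=7743, q=616
(x₁, y₁) = (7743, 616);  7743² − 158·616² = 1 ✓
n=2: (7743,616)∘(7743,616) = (7743·7743+158·616·616, 7743·616+616·7743) = (119908097,9539376)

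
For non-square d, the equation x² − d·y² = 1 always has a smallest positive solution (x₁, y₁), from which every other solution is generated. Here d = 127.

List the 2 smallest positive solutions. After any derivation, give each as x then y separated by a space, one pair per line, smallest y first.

√127 → a₀=11, period (3,1,2,2,7,11,7,2,2,1,3,22); ℓ=12 even so k=11
i=0: a=11 ⇒ p=11, q=1
…
i=4: a=2 ⇒ p=293, q=26
i=5: a=7 ⇒ p=2175, q=193
…
i=7: a=7 ⇒ p=171701, q=15236
…
i=10: a=1 ⇒ p=1274561, q=113099
i=11: a=3 ⇒ p=4730624, q=419775
(x₁, y₁) = (4730624, 419775);  4730624² − 127·419775² = 1 ✓
n=2: (4730624,419775)∘(4730624,419775) = (4730624·4730624+127·419775·419775, 4730624·419775+419775·4730624) = (44757606858751,3971595379200)

4730624 419775
44757606858751 3971595379200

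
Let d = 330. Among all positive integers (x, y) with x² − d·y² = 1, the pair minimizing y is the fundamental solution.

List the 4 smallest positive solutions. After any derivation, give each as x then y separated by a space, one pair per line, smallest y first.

[18; 6,36] for √330; ℓ=2 ⇒ convergent index 1
step 0: (18, 1)  from 18·(1,0) + (0,1)
step 1: (109, 6)  from 6·(18,1) + (1,0)
→ (109, 6).  Check: 109²=11881, 330·6²=11880, difference 1.
n=2: (109,6)∘(109,6) = (109·109+330·6·6, 109·6+6·109) = (23761,1308)
n=3: (23761,1308)∘(109,6) = (109·23761+330·6·1308, 109·1308+6·23761) = (5179789,285138)
n=4: (5179789,285138)∘(109,6) = (109·5179789+330·6·285138, 109·285138+6·5179789) = (1129170241,62158776)

109 6
23761 1308
5179789 285138
1129170241 62158776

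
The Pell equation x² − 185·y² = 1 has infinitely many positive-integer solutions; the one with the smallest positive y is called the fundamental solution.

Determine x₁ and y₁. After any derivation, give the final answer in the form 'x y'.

√185 = [13; 1,1,1,1,26, …], period ℓ=5 (odd) → k=9
k=0  a_k=13  p_k/q_k = 13/1
…
k=3  a_k=1  p_k/q_k = 41/3
…
k=5  a_k=26  p_k/q_k = 1809/133
k=6  a_k=1  p_k/q_k = 1877/138
…
k=8  a_k=1  p_k/q_k = 5563/409
k=9  a_k=1  p_k/q_k = 9249/680
fundamental: x₁=9249, y₁=680  (since 85544001 − 185·462400 = 1)

9249 680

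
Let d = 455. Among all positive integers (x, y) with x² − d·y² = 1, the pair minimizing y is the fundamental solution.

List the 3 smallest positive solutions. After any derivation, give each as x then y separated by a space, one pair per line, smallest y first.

[21; 3,42] for √455; ℓ=2 ⇒ convergent index 1
k=0  a_k=21  p_k/q_k = 21/1
k=1  a_k=3  p_k/q_k = 64/3
fundamental: x₁=64, y₁=3  (since 4096 − 455·9 = 1)
n=2: (64,3)∘(64,3) = (64·64+455·3·3, 64·3+3·64) = (8191,384)
n=3: (8191,384)∘(64,3) = (64·8191+455·3·384, 64·384+3·8191) = (1048384,49149)

64 3
8191 384
1048384 49149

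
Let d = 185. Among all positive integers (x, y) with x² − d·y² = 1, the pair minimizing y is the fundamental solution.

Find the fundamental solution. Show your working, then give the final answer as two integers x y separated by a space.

[13; 1,1,1,1,26] for √185; ℓ=5 ⇒ convergent index 9
a_0=13:  p_0=13·1+0=13,  q_0=13·0+1=1
…
a_2=1:  p_2=1·14+13=27,  q_2=1·1+1=2
…
a_4=1:  p_4=1·41+27=68,  q_4=1·3+2=5
a_5=26:  p_5=26·68+41=1809,  q_5=26·5+3=133
a_6=1:  p_6=1·1809+68=1877,  q_6=1·133+5=138
a_7=1:  p_7=1·1877+1809=3686,  q_7=1·138+133=271
a_8=1:  p_8=1·3686+1877=5563,  q_8=1·271+138=409
a_9=1:  p_9=1·5563+3686=9249,  q_9=1·409+271=680
fundamental: x₁=9249, y₁=680  (since 85544001 − 185·462400 = 1)

9249 680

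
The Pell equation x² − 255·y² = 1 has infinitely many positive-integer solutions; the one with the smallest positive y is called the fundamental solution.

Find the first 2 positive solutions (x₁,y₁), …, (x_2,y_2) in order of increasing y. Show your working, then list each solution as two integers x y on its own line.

[15; 1,30] for √255; ℓ=2 ⇒ convergent index 1
a_0=15:  p_0=15·1+0=15,  q_0=15·0+1=1
a_1=1:  p_1=1·15+1=16,  q_1=1·1+0=1
(x₁, y₁) = (16, 1);  16² − 255·1² = 1 ✓
(x_2, y_2) = (16·16 + 255·1·1, 16·1 + 1·16) = (511, 32)

16 1
511 32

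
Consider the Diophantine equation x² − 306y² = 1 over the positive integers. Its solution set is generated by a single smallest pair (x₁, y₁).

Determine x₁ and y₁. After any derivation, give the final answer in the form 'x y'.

[17; 2,34] for √306; ℓ=2 ⇒ convergent index 1
i=0: a=17 ⇒ p=17, q=1
i=1: a=2 ⇒ p=35, q=2
(x₁, y₁) = (35, 2);  35² − 306·2² = 1 ✓

35 2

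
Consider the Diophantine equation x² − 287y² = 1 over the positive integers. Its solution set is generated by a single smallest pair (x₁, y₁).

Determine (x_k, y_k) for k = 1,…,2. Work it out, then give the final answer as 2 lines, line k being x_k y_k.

288 17
165887 9792

d=287: √d = [16; 1,15,1,32] (ℓ=4, even), read p_3/q_3
step 0: (16, 1)  from 16·(1,0) + (0,1)
step 1: (17, 1)  from 1·(16,1) + (1,0)
step 2: (271, 16)  from 15·(17,1) + (16,1)
step 3: (288, 17)  from 1·(271,16) + (17,1)
fundamental: x₁=288, y₁=17  (since 82944 − 287·289 = 1)
k=2:  x_2 = 288·288+287·17·17 = 165887,  y_2 = 288·17+17·288 = 9792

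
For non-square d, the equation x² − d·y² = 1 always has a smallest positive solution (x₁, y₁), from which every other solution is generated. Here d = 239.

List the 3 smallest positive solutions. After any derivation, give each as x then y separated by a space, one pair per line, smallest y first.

6195120 400729
76759023628799 4965128484960
951062724926484326640 61519133559490389671

[15; 2,5,1,2,4,15,4,2,1,5,2,30] for √239; ℓ=12 ⇒ convergent index 11
k=0  a_k=15  p_k/q_k = 15/1
k=1  a_k=2  p_k/q_k = 31/2
k=2  a_k=5  p_k/q_k = 170/11
k=3  a_k=1  p_k/q_k = 201/13
k=4  a_k=2  p_k/q_k = 572/37
k=5  a_k=4  p_k/q_k = 2489/161
k=6  a_k=15  p_k/q_k = 37907/2452
k=7  a_k=4  p_k/q_k = 154117/9969
k=8  a_k=2  p_k/q_k = 346141/22390
k=9  a_k=1  p_k/q_k = 500258/32359
k=10  a_k=5  p_k/q_k = 2847431/184185
k=11  a_k=2  p_k/q_k = 6195120/400729
→ (6195120, 400729).  Check: 6195120²=38379511814400, 239·400729²=38379511814399, difference 1.
n=2: (6195120,400729)∘(6195120,400729) = (6195120·6195120+239·400729·400729, 6195120·400729+400729·6195120) = (76759023628799,4965128484960)
n=3: (76759023628799,4965128484960)∘(6195120,400729) = (6195120·76759023628799+239·400729·4965128484960, 6195120·4965128484960+400729·76759023628799) = (951062724926484326640,61519133559490389671)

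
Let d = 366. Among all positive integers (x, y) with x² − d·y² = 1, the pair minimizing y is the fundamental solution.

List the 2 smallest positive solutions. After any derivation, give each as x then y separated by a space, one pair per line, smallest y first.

√366 → a₀=19, period (7,1,1,1,2,12,2,1,1,1,7,38); ℓ=12 even so k=11
k=0  a_k=19  p_k/q_k = 19/1
k=1  a_k=7  p_k/q_k = 134/7
…
k=4  a_k=1  p_k/q_k = 440/23
…
k=6  a_k=12  p_k/q_k = 14444/755
k=7  a_k=2  p_k/q_k = 30055/1571
…
k=10  a_k=1  p_k/q_k = 119053/6223
k=11  a_k=7  p_k/q_k = 907925/47458
fundamental: x₁=907925, y₁=47458  (since 824327805625 − 366·2252261764 = 1)
n=2: (907925,47458)∘(907925,47458) = (907925·907925+366·47458·47458, 907925·47458+47458·907925) = (1648655611249,86176609300)

907925 47458
1648655611249 86176609300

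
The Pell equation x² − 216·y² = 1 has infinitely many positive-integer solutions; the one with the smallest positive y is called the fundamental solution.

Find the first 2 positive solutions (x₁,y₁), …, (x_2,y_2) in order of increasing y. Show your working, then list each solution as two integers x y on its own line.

d=216: √d = [14; 1,2,3,2,1,28] (ℓ=6, even), read p_5/q_5
step 0: (14, 1)  from 14·(1,0) + (0,1)
…
step 3: (147, 10)  from 3·(44,3) + (15,1)
step 4: (338, 23)  from 2·(147,10) + (44,3)
step 5: (485, 33)  from 1·(338,23) + (147,10)
(x₁, y₁) = (485, 33);  485² − 216·33² = 1 ✓
n=2: (485,33)∘(485,33) = (485·485+216·33·33, 485·33+33·485) = (470449,32010)

485 33
470449 32010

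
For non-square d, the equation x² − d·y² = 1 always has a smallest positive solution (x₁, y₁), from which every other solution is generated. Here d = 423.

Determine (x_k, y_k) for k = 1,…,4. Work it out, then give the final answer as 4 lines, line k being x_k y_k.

√423 → a₀=20, period (1,1,3,4,3,1,1,40); ℓ=8 even so k=7
step 0: (20, 1)  from 20·(1,0) + (0,1)
step 1: (21, 1)  from 1·(20,1) + (1,0)
step 2: (41, 2)  from 1·(21,1) + (20,1)
step 3: (144, 7)  from 3·(41,2) + (21,1)
step 4: (617, 30)  from 4·(144,7) + (41,2)
…
step 6: (2612, 127)  from 1·(1995,97) + (617,30)
step 7: (4607, 224)  from 1·(2612,127) + (1995,97)
→ (4607, 224).  Check: 4607²=21224449, 423·224²=21224448, difference 1.
n=2: (4607,224)∘(4607,224) = (4607·4607+423·224·224, 4607·224+224·4607) = (42448897,2063936)
n=3: (42448897,2063936)∘(4607,224) = (4607·42448897+423·224·2063936, 4607·2063936+224·42448897) = (391124132351,19017106080)
n=4: (391124132351,19017106080)∘(4607,224) = (4607·391124132351+423·224·19017106080, 4607·19017106080+224·391124132351) = (3603817713033217,175223613357184)

4607 224
42448897 2063936
391124132351 19017106080
3603817713033217 175223613357184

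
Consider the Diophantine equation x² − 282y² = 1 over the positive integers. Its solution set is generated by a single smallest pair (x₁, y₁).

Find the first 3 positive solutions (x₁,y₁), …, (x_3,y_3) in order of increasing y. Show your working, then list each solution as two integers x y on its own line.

2351 140
11054401 658280
51977791151 3095232420

d=282: √d = [16; 1,3,1,4,1,3,1,32] (ℓ=8, even), read p_7/q_7
i=0: a=16 ⇒ p=16, q=1
…
i=3: a=1 ⇒ p=84, q=5
i=4: a=4 ⇒ p=403, q=24
…
i=6: a=3 ⇒ p=1864, q=111
i=7: a=1 ⇒ p=2351, q=140
(x₁, y₁) = (2351, 140);  2351² − 282·140² = 1 ✓
(2351+140√282)^2 = 11054401 + 658280√282
(2351+140√282)^3 = 51977791151 + 3095232420√282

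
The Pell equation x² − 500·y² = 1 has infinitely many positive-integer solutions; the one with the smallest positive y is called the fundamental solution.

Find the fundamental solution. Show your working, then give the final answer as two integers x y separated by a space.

√500 → a₀=22, period (2,1,3,2,1,…,1,2,44); ℓ=14 even so k=13
a_0=22:  p_0=22·1+0=22,  q_0=22·0+1=1
a_1=2:  p_1=2·22+1=45,  q_1=2·1+0=2
…
a_4=2:  p_4=2·246+67=559,  q_4=2·11+3=25
a_5=1:  p_5=1·559+246=805,  q_5=1·25+11=36
…
a_10=2:  p_10=2·30254+15809=76317,  q_10=2·1353+707=3413
…
a_12=1:  p_12=1·259205+76317=335522,  q_12=1·11592+3413=15005
a_13=2:  p_13=2·335522+259205=930249,  q_13=2·15005+11592=41602
fundamental: x₁=930249, y₁=41602  (since 865363202001 − 500·1730726404 = 1)

930249 41602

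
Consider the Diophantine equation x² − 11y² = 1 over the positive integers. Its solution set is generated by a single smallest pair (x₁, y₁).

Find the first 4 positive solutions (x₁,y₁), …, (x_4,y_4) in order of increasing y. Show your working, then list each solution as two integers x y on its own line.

10 3
199 60
3970 1197
79201 23880

√11 → a₀=3, period (3,6); ℓ=2 even so k=1
i=0: a=3 ⇒ p=3, q=1
i=1: a=3 ⇒ p=10, q=3
(x₁, y₁) = (10, 3);  10² − 11·3² = 1 ✓
n=2: (10,3)∘(10,3) = (10·10+11·3·3, 10·3+3·10) = (199,60)
n=3: (199,60)∘(10,3) = (10·199+11·3·60, 10·60+3·199) = (3970,1197)
n=4: (3970,1197)∘(10,3) = (10·3970+11·3·1197, 10·1197+3·3970) = (79201,23880)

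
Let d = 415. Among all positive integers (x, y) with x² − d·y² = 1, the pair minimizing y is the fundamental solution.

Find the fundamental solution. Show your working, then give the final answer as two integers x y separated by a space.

[20; 2,1,2,4,6,…,1,2,40] for √415; ℓ=16 ⇒ convergent index 15
step 0: (20, 1)  from 20·(1,0) + (0,1)
…
step 5: (4441, 218)  from 6·(713,35) + (163,8)
step 6: (5154, 253)  from 1·(4441,218) + (713,35)
…
step 14: (6841255, 335824)  from 1·(4730294,232201) + (2110961,103623)
step 15: (18412804, 903849)  from 2·(6841255,335824) + (4730294,232201)
→ (18412804, 903849).  Check: 18412804²=339031351142416, 415·903849²=339031351142415, difference 1.

18412804 903849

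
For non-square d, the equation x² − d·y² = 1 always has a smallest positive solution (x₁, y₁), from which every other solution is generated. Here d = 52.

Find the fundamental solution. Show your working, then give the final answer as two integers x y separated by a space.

649 90

d=52: √d = [7; 4,1,2,1,4,14] (ℓ=6, even), read p_5/q_5
k=0  a_k=7  p_k/q_k = 7/1
…
k=3  a_k=2  p_k/q_k = 101/14
k=4  a_k=1  p_k/q_k = 137/19
k=5  a_k=4  p_k/q_k = 649/90
fundamental: x₁=649, y₁=90  (since 421201 − 52·8100 = 1)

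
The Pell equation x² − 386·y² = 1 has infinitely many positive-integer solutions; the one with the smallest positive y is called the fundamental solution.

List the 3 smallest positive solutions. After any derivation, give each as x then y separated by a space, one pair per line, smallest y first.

d=386: √d = [19; 1,1,1,4,1,18,1,4,1,1,1,38] (ℓ=12, even), read p_11/q_11
i=0: a=19 ⇒ p=19, q=1
i=1: a=1 ⇒ p=20, q=1
i=2: a=1 ⇒ p=39, q=2
i=3: a=1 ⇒ p=59, q=3
i=4: a=4 ⇒ p=275, q=14
…
i=6: a=18 ⇒ p=6287, q=320
i=7: a=1 ⇒ p=6621, q=337
i=8: a=4 ⇒ p=32771, q=1668
…
i=10: a=1 ⇒ p=72163, q=3673
i=11: a=1 ⇒ p=111555, q=5678
→ (111555, 5678).  Check: 111555²=12444518025, 386·5678²=12444518024, difference 1.
k=2:  x_2 = 111555·111555+386·5678·5678 = 24889036049,  y_2 = 111555·5678+5678·111555 = 1266818580
k=3:  x_3 = 111555·24889036049+386·5678·1266818580 = 5552992832780835,  y_3 = 111555·1266818580+5678·24889036049 = 282639893378122

111555 5678
24889036049 1266818580
5552992832780835 282639893378122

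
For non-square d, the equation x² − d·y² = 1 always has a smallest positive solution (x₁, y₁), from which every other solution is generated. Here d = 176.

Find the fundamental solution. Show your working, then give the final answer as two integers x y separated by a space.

[13; 3,1,3,26] for √176; ℓ=4 ⇒ convergent index 3
i=0: a=13 ⇒ p=13, q=1
…
i=2: a=1 ⇒ p=53, q=4
i=3: a=3 ⇒ p=199, q=15
(x₁, y₁) = (199, 15);  199² − 176·15² = 1 ✓

199 15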